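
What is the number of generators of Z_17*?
Number of primitive roots mod 17 = φ(16) = 8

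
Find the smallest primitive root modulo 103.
p - 1 = 102 has prime divisors 2, 3, 17. h is a primitive root mod 103 iff h^(102/q) ≢ 1 (mod 103) for each such q.
h = 2: 2^51 ≡ 1, 2^34 ≡ 46, 2^6 ≡ 64 (mod 103); 2^51 ≡ 1, so not a primitive root.
h = 3: 3^51 ≡ 102, 3^34 ≡ 1, 3^6 ≡ 8 (mod 103); 3^34 ≡ 1, so not a primitive root.
h = 4: 4^51 ≡ 1, 4^34 ≡ 56, 4^6 ≡ 79 (mod 103); 4^51 ≡ 1, so not a primitive root.
h = 5: 5^51 ≡ 102, 5^34 ≡ 56, 5^6 ≡ 72 (mod 103); none is 1, so 5 has order 102 and is a primitive root.
The smallest primitive root mod 103 is g = 5.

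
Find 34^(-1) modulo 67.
2

Using Extended Euclidean Algorithm:
gcd(34, 67) = 1
Bezout coefficients: 34 × 2 + 67 × -1 = 1
So 34 × 2 ≡ 1 (mod 67)
The inverse is 2 mod 67 = 2
Verification: 34 × 2 = 68 = 1 × 67 + 1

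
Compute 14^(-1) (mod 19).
15

Using Extended Euclidean Algorithm:
gcd(14, 19) = 1
Bezout coefficients: 14 × -4 + 19 × 3 = 1
So 14 × -4 ≡ 1 (mod 19)
The inverse is -4 mod 19 = 15
Verification: 14 × 15 = 210 = 11 × 19 + 1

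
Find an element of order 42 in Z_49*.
3 has order 42 mod 49 since 3^{42} ≡ 1 (mod 49) and no smaller power works.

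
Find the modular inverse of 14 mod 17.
14^(-1) ≡ 11 (mod 17). Verification: 14 × 11 = 154 ≡ 1 (mod 17)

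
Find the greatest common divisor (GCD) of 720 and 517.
1

Using the Euclidean algorithm:
720 = 1 × 517 + 203
517 = 2 × 203 + 111
203 = 1 × 111 + 92
111 = 1 × 92 + 19
92 = 4 × 19 + 16
19 = 1 × 16 + 3
16 = 5 × 3 + 1
3 = 3 × 1 + 0

GCD(720, 517) = 1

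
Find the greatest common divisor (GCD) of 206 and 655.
1

Using the Euclidean algorithm:
206 = 0 × 655 + 206
655 = 3 × 206 + 37
206 = 5 × 37 + 21
37 = 1 × 21 + 16
21 = 1 × 16 + 5
16 = 3 × 5 + 1
5 = 5 × 1 + 0

GCD(206, 655) = 1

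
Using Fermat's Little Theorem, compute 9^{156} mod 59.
15

By Fermat's Little Theorem, a^(p-1) ≡ 1 (mod p) for prime p and gcd(a, p) = 1
Here p = 59, so 9^58 ≡ 1 (mod 59)
We can reduce the exponent: 156 mod 58 = 40
So 9^156 ≡ 9^40 (mod 59)
Computing: 9^40 mod 59 = 15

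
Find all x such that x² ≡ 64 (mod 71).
The square roots of 64 mod 71 are 8 and 63. Verify: 8² = 64 ≡ 64 (mod 71)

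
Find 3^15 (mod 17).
Using repeated squaring. 15 = 8 + 4 + 2 + 1 (binary 1111). Repeated squaring mod 17: 3^1 ≡ 3; 3^2 ≡ 3² = 9 ≡ 9; 3^4 ≡ 9² = 81 ≡ 13; 3^8 ≡ 13² = 169 ≡ 16. Multiply: 3^15 = 3^8 × 3^4 × 3^2 × 3^1 ≡ 16 × 13 × 9 × 3 (mod 17): 16 × 13 = 208 ≡ 4; 4 × 9 = 36 ≡ 2; 2 × 3 = 6 ≡ 6. So 3^15 ≡ 6 (mod 17).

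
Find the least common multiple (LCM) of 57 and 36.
684

First find GCD(57, 36) using the Euclidean algorithm:
57 = 1 × 36 + 21
36 = 1 × 21 + 15
21 = 1 × 15 + 6
15 = 2 × 6 + 3
6 = 2 × 3 + 0
GCD(57, 36) = 3

LCM formula: LCM(a, b) = (a × b) / GCD(a, b)
LCM(57, 36) = (57 × 36) / 3
LCM(57, 36) = 2052 / 3
LCM(57, 36) = 684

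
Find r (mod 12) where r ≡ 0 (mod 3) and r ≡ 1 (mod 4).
M = 3 × 4 = 12. M₁ = 4, y₁ ≡ 1 (mod 3). M₂ = 3, y₂ ≡ 3 (mod 4). r = 0×4×1 + 1×3×3 ≡ 9 (mod 12)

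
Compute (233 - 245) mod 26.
14

(233 - 245) = -12
-12 mod 26 = 14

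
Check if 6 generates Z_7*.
p - 1 = 6 has prime divisors 2, 3. Check 6^(6/q) mod 7 for each: 6^(6/2) = 6^3 ≡ 6, 6^(6/3) = 6^2 ≡ 1 (mod 7). Since 6^2 ≡ 1 (mod 7), the order of 6 divides 2 (in fact the order is 2) ≠ 6, so it is not a primitive root.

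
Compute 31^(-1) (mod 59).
40

Using Extended Euclidean Algorithm:
gcd(31, 59) = 1
Bezout coefficients: 31 × -19 + 59 × 10 = 1
So 31 × -19 ≡ 1 (mod 59)
The inverse is -19 mod 59 = 40
Verification: 31 × 40 = 1240 = 21 × 59 + 1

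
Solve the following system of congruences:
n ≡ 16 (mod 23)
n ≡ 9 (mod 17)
315

Using the Chinese Remainder Theorem:
M = product of moduli = 391
For equation 1: M_1 = 17, 17 ≡ 17 (mod 23), inverse of 17 mod 23 is 19 (check: 17 × 19 = 323 ≡ 1 (mod 23))
For equation 2: M_2 = 23, 23 ≡ 6 (mod 17), inverse of 23 mod 17 is 3 (check: 6 × 3 = 18 ≡ 1 (mod 17))
Combine: n ≡ Σ r_i×M_i×(M_i⁻¹ mod m_i) = 16×17×19 + 9×23×3 = 5168 + 621 = 5789
5789 mod 391 = 315
n ≡ 315 (mod 391)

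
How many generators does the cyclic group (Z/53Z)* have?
24

The number of primitive roots modulo p is φ(p-1) = φ(52)
φ(52) = 24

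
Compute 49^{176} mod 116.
49

Using successive squaring:
Binary expansion of 176: 10110000
Powers of 49 mod 116 (each is the square of the previous):
  49^1 ≡ 49 (mod 116)
  49^2 ≡ 49² = 2401 ≡ 81 (mod 116)
  49^4 ≡ 81² = 6561 ≡ 65 (mod 116)
  49^8 ≡ 65² = 4225 ≡ 49 (mod 116)
  49^16 ≡ 49² = 2401 ≡ 81 (mod 116)
  49^32 ≡ 81² = 6561 ≡ 65 (mod 116)
  49^64 ≡ 65² = 4225 ≡ 49 (mod 116)
  49^128 ≡ 49² = 2401 ≡ 81 (mod 116)
176 = 128 + 32 + 16, so 49^176 = 49^128 × 49^32 × 49^16 ≡ 81 × 65 × 81 (mod 116)
Multiplying step by step:
  81 × 65 = 5265 ≡ 45 (mod 116)
  45 × 81 = 3645 ≡ 49 (mod 116)
Result: 49^176 ≡ 49 (mod 116)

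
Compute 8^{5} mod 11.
10

Using successive squaring:
Binary expansion of 5: 101
Powers of 8 mod 11 (each is the square of the previous):
  8^1 ≡ 8 (mod 11)
  8^2 ≡ 8² = 64 ≡ 9 (mod 11)
  8^4 ≡ 9² = 81 ≡ 4 (mod 11)
5 = 4 + 1, so 8^5 = 8^4 × 8^1 ≡ 4 × 8 (mod 11)
Multiplying step by step:
  4 × 8 = 32 ≡ 10 (mod 11)
Result: 8^5 ≡ 10 (mod 11)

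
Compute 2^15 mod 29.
Using repeated squaring. 15 = 8 + 4 + 2 + 1 (binary 1111). Repeated squaring mod 29: 2^1 ≡ 2; 2^2 ≡ 2² = 4 ≡ 4; 2^4 ≡ 4² = 16 ≡ 16; 2^8 ≡ 16² = 256 ≡ 24. Multiply: 2^15 = 2^8 × 2^4 × 2^2 × 2^1 ≡ 24 × 16 × 4 × 2 (mod 29): 24 × 16 = 384 ≡ 7; 7 × 4 = 28 ≡ 28; 28 × 2 = 56 ≡ 27. So 2^15 ≡ 27 (mod 29).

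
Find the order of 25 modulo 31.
Powers of 25 mod 31: 25^1≡25, 25^2≡5, 25^3≡1. Order = 3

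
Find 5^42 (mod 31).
Using Fermat: 5^{30} ≡ 1 (mod 31). 42 ≡ 12 (mod 30). So 5^{42} ≡ 5^{12} ≡ 1 (mod 31)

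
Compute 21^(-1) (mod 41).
2

Using Extended Euclidean Algorithm:
gcd(21, 41) = 1
Bezout coefficients: 21 × 2 + 41 × -1 = 1
So 21 × 2 ≡ 1 (mod 41)
The inverse is 2 mod 41 = 2
Verification: 21 × 2 = 42 = 1 × 41 + 1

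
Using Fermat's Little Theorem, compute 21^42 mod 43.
By Fermat's Little Theorem, 21^{42} ≡ 1 (mod 43) since 43 is prime and gcd(21, 43) = 1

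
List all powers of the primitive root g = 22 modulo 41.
g^1, g^2, ..., g^{40} mod 41: {22, 33, 29, 23, 14, 21, 11, 37, 35, 32, 7, 31, 26, 39, 38, 16, 24, 36, 13, 40, 19, 8, 12, 18, 27, 20, 30, 4, 6, 9, 34, 10, 15, 2, 3, 25, 17, 5, 28, 1}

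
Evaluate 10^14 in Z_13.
Using Fermat: 10^{12} ≡ 1 (mod 13). 14 ≡ 2 (mod 12). So 10^{14} ≡ 10^{2} ≡ 9 (mod 13)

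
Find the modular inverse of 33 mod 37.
33^(-1) ≡ 9 (mod 37). Verification: 33 × 9 = 297 ≡ 1 (mod 37)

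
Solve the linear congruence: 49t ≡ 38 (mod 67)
50

Since gcd(49, 67) = 1 divides 38, a solution exists.
Multiply both sides by the inverse of 49 mod 67:
  49^(-1) mod 67 = 26
  x ≡ 26 × 38 ≡ 988 ≡ 50 (mod 67)
Verification: 49 × 50 = 2450 = 36 × 67 + 38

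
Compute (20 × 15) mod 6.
0

(20 × 15) = 300
300 mod 6 = 0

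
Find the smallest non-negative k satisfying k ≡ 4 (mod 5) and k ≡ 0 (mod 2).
M = 5 × 2 = 10. M₁ = 2, y₁ ≡ 3 (mod 5). M₂ = 5, y₂ ≡ 1 (mod 2). k = 4×2×3 + 0×5×1 ≡ 4 (mod 10)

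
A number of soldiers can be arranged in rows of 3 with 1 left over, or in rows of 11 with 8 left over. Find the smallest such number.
M = 3 × 11 = 33. M₁ = 11, y₁ ≡ 2 (mod 3). M₂ = 3, y₂ ≡ 4 (mod 11). x = 1×11×2 + 8×3×4 ≡ 19 (mod 33). The smallest positive such number is 19.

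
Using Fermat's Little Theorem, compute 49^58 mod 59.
By Fermat's Little Theorem, 49^{58} ≡ 1 (mod 59) since 59 is prime and gcd(49, 59) = 1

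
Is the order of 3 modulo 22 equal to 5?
Yes, ord_22(3) = 5.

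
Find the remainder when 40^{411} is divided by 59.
By Fermat: 40^{58} ≡ 1 (mod 59). 411 = 7×58 + 5. So 40^{411} ≡ 40^{5} ≡ 13 (mod 59)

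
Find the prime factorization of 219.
3 × 73

Divide by primes starting from smallest:
219 ÷ 3 = 73
73 ÷ 73 = 1

219 = 3 × 73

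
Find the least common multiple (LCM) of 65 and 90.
1170

First find GCD(65, 90) using the Euclidean algorithm:
65 = 0 × 90 + 65
90 = 1 × 65 + 25
65 = 2 × 25 + 15
25 = 1 × 15 + 10
15 = 1 × 10 + 5
10 = 2 × 5 + 0
GCD(65, 90) = 5

LCM formula: LCM(a, b) = (a × b) / GCD(a, b)
LCM(65, 90) = (65 × 90) / 5
LCM(65, 90) = 5850 / 5
LCM(65, 90) = 1170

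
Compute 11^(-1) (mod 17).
14

Using Extended Euclidean Algorithm:
gcd(11, 17) = 1
Bezout coefficients: 11 × -3 + 17 × 2 = 1
So 11 × -3 ≡ 1 (mod 17)
The inverse is -3 mod 17 = 14
Verification: 11 × 14 = 154 = 9 × 17 + 1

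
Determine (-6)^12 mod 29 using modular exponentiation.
Using repeated squaring. (-6) ≡ 23 (mod 29). 12 = 8 + 4 (binary 1100). Repeated squaring mod 29: 23^1 ≡ 23; 23^2 ≡ 23² = 529 ≡ 7; 23^4 ≡ 7² = 49 ≡ 20; 23^8 ≡ 20² = 400 ≡ 23. Multiply: (-6)^12 ≡ 23^8 × 23^4 ≡ 23 × 20 (mod 29): 23 × 20 = 460 ≡ 25. So (-6)^12 ≡ 25 (mod 29).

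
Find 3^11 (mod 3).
Using repeated squaring. 3 ≡ 0 (mod 3). 11 = 8 + 2 + 1 (binary 1011). Repeated squaring mod 3: 0^1 ≡ 0; 0^2 ≡ 0² = 0 ≡ 0; 0^4 ≡ 0² = 0 ≡ 0; 0^8 ≡ 0² = 0 ≡ 0. Multiply: 3^11 ≡ 0^8 × 0^2 × 0^1 ≡ 0 × 0 × 0 (mod 3): 0 × 0 = 0 ≡ 0; 0 × 0 = 0 ≡ 0. So 3^11 ≡ 0 (mod 3).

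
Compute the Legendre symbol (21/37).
(21/37) = 21^{18} mod 37 = 1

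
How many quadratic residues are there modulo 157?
For prime 157, there are (p-1)/2 = (157-1)/2 = 78 quadratic residues (excluding 0).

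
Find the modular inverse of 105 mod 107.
105^(-1) ≡ 53 (mod 107). Verification: 105 × 53 = 5565 ≡ 1 (mod 107)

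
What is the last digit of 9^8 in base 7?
9 ≡ 2 (mod 7). 8 = 8 (binary 1000). Repeated squaring mod 7: 2^1 ≡ 2; 2^2 ≡ 2² = 4 ≡ 4; 2^4 ≡ 4² = 16 ≡ 2; 2^8 ≡ 2² = 4 ≡ 4. So 9^8 ≡ 4 (mod 7).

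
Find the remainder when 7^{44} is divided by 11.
By Fermat: 7^{10} ≡ 1 (mod 11). 44 = 4×10 + 4. So 7^{44} ≡ 7^{4} ≡ 3 (mod 11)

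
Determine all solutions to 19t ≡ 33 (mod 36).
15

Since gcd(19, 36) = 1 divides 33, a solution exists.
Multiply both sides by the inverse of 19 mod 36:
  19^(-1) mod 36 = 19
  x ≡ 19 × 33 ≡ 627 ≡ 15 (mod 36)
Verification: 19 × 15 = 285 = 7 × 36 + 33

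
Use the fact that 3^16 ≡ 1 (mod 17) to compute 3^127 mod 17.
By Fermat: 3^{16} ≡ 1 (mod 17). 127 = 7×16 + 15. So 3^{127} ≡ 3^{15} ≡ 6 (mod 17)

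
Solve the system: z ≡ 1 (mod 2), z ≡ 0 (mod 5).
M = 2 × 5 = 10. M₁ = 5, y₁ ≡ 1 (mod 2). M₂ = 2, y₂ ≡ 3 (mod 5). z = 1×5×1 + 0×2×3 ≡ 5 (mod 10)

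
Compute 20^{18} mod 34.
26

Using successive squaring:
Binary expansion of 18: 10010
Powers of 20 mod 34 (each is the square of the previous):
  20^1 ≡ 20 (mod 34)
  20^2 ≡ 20² = 400 ≡ 26 (mod 34)
  20^4 ≡ 26² = 676 ≡ 30 (mod 34)
  20^8 ≡ 30² = 900 ≡ 16 (mod 34)
  20^16 ≡ 16² = 256 ≡ 18 (mod 34)
18 = 16 + 2, so 20^18 = 20^16 × 20^2 ≡ 18 × 26 (mod 34)
Multiplying step by step:
  18 × 26 = 468 ≡ 26 (mod 34)
Result: 20^18 ≡ 26 (mod 34)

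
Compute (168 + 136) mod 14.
10

(168 + 136) = 304
304 mod 14 = 10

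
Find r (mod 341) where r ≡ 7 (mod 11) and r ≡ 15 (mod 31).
M = 11 × 31 = 341. M₁ = 31, y₁ ≡ 5 (mod 11). M₂ = 11, y₂ ≡ 17 (mod 31). r = 7×31×5 + 15×11×17 ≡ 139 (mod 341)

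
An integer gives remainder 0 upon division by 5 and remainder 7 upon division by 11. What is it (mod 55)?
M = 5 × 11 = 55. M₁ = 11, y₁ ≡ 1 (mod 5). M₂ = 5, y₂ ≡ 9 (mod 11). m = 0×11×1 + 7×5×9 ≡ 40 (mod 55). The smallest positive such number is 40.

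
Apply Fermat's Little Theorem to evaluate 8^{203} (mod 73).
64

By Fermat's Little Theorem, a^(p-1) ≡ 1 (mod p) for prime p and gcd(a, p) = 1
Here p = 73, so 8^72 ≡ 1 (mod 73)
We can reduce the exponent: 203 mod 72 = 59
So 8^203 ≡ 8^59 (mod 73)
Computing: 8^59 mod 73 = 64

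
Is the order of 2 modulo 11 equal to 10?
Yes, ord_11(2) = 10.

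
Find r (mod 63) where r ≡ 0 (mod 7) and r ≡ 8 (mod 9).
M = 7 × 9 = 63. M₁ = 9, y₁ ≡ 4 (mod 7). M₂ = 7, y₂ ≡ 4 (mod 9). r = 0×9×4 + 8×7×4 ≡ 35 (mod 63)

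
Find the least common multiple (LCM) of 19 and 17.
323

First find GCD(19, 17) using the Euclidean algorithm:
19 = 1 × 17 + 2
17 = 8 × 2 + 1
2 = 2 × 1 + 0
GCD(19, 17) = 1

LCM formula: LCM(a, b) = (a × b) / GCD(a, b)
LCM(19, 17) = (19 × 17) / 1
LCM(19, 17) = 323 / 1
LCM(19, 17) = 323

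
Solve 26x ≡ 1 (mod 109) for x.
21

Using Extended Euclidean Algorithm:
gcd(26, 109) = 1
Bezout coefficients: 26 × 21 + 109 × -5 = 1
So 26 × 21 ≡ 1 (mod 109)
The inverse is 21 mod 109 = 21
Verification: 26 × 21 = 546 = 5 × 109 + 1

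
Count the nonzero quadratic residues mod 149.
For prime 149, there are (p-1)/2 = (149-1)/2 = 74 quadratic residues (excluding 0).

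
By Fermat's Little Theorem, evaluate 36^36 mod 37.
By Fermat's Little Theorem, 36^{36} ≡ 1 (mod 37) since 37 is prime and gcd(36, 37) = 1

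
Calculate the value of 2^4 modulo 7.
4 = 4 (binary 100). Repeated squaring mod 7: 2^1 ≡ 2; 2^2 ≡ 2² = 4 ≡ 4; 2^4 ≡ 4² = 16 ≡ 2. So 2^4 ≡ 2 (mod 7).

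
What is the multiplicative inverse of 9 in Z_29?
9^(-1) ≡ 13 (mod 29). Verification: 9 × 13 = 117 ≡ 1 (mod 29)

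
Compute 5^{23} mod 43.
18

Using successive squaring:
Binary expansion of 23: 10111
Powers of 5 mod 43 (each is the square of the previous):
  5^1 ≡ 5 (mod 43)
  5^2 ≡ 5² = 25 ≡ 25 (mod 43)
  5^4 ≡ 25² = 625 ≡ 23 (mod 43)
  5^8 ≡ 23² = 529 ≡ 13 (mod 43)
  5^16 ≡ 13² = 169 ≡ 40 (mod 43)
23 = 16 + 4 + 2 + 1, so 5^23 = 5^16 × 5^4 × 5^2 × 5^1 ≡ 40 × 23 × 25 × 5 (mod 43)
Multiplying step by step:
  40 × 23 = 920 ≡ 17 (mod 43)
  17 × 25 = 425 ≡ 38 (mod 43)
  38 × 5 = 190 ≡ 18 (mod 43)
Result: 5^23 ≡ 18 (mod 43)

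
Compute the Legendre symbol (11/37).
(11/37) = 11^{18} mod 37 = 1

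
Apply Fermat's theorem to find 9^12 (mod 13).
By Fermat's Little Theorem, 9^{12} ≡ 1 (mod 13) since 13 is prime and gcd(9, 13) = 1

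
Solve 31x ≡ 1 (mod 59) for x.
40

Using Extended Euclidean Algorithm:
gcd(31, 59) = 1
Bezout coefficients: 31 × -19 + 59 × 10 = 1
So 31 × -19 ≡ 1 (mod 59)
The inverse is -19 mod 59 = 40
Verification: 31 × 40 = 1240 = 21 × 59 + 1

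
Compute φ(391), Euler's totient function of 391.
352

Prime factorization: 391 = 17 × 23
Using the formula φ(n) = n × Π(1 - 1/p) for each prime factor p:
φ(391) = 391 × (1 - 1/17) × (1 - 1/23)
φ(391) = 352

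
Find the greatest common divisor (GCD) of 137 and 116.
1

Using the Euclidean algorithm:
137 = 1 × 116 + 21
116 = 5 × 21 + 11
21 = 1 × 11 + 10
11 = 1 × 10 + 1
10 = 10 × 1 + 0

GCD(137, 116) = 1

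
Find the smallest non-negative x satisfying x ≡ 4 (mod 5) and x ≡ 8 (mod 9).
M = 5 × 9 = 45. M₁ = 9, y₁ ≡ 4 (mod 5). M₂ = 5, y₂ ≡ 2 (mod 9). x = 4×9×4 + 8×5×2 ≡ 44 (mod 45)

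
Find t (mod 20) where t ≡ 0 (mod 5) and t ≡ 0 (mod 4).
M = 5 × 4 = 20. M₁ = 4, y₁ ≡ 4 (mod 5). M₂ = 5, y₂ ≡ 1 (mod 4). t = 0×4×4 + 0×5×1 ≡ 0 (mod 20)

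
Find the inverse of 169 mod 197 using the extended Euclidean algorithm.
Extended GCD: 169(7) + 197(-6) = 1. So 169^(-1) ≡ 7 ≡ 7 (mod 197). Verify: 169 × 7 = 1183 ≡ 1 (mod 197)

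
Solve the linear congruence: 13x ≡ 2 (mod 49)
19

Since gcd(13, 49) = 1 divides 2, a solution exists.
Multiply both sides by the inverse of 13 mod 49:
  13^(-1) mod 49 = 34
  x ≡ 34 × 2 ≡ 68 ≡ 19 (mod 49)
Verification: 13 × 19 = 247 = 5 × 49 + 2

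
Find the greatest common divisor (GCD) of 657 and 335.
1

Using the Euclidean algorithm:
657 = 1 × 335 + 322
335 = 1 × 322 + 13
322 = 24 × 13 + 10
13 = 1 × 10 + 3
10 = 3 × 3 + 1
3 = 3 × 1 + 0

GCD(657, 335) = 1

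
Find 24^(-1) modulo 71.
3

Using Extended Euclidean Algorithm:
gcd(24, 71) = 1
Bezout coefficients: 24 × 3 + 71 × -1 = 1
So 24 × 3 ≡ 1 (mod 71)
The inverse is 3 mod 71 = 3
Verification: 24 × 3 = 72 = 1 × 71 + 1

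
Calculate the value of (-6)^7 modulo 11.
(-6) ≡ 5 (mod 11). 7 = 4 + 2 + 1 (binary 111). Repeated squaring mod 11: 5^1 ≡ 5; 5^2 ≡ 5² = 25 ≡ 3; 5^4 ≡ 3² = 9 ≡ 9. Multiply: (-6)^7 ≡ 5^4 × 5^2 × 5^1 ≡ 9 × 3 × 5 (mod 11): 9 × 3 = 27 ≡ 5; 5 × 5 = 25 ≡ 3. So (-6)^7 ≡ 3 (mod 11).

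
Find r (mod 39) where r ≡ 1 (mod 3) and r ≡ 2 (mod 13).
M = 3 × 13 = 39. M₁ = 13, y₁ ≡ 1 (mod 3). M₂ = 3, y₂ ≡ 9 (mod 13). r = 1×13×1 + 2×3×9 ≡ 28 (mod 39)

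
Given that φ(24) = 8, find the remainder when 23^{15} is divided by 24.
By Euler: 23^{8} ≡ 1 (mod 24) since gcd(23, 24) = 1. 15 = 1×8 + 7. So 23^{15} ≡ 23^{7} ≡ 23 (mod 24)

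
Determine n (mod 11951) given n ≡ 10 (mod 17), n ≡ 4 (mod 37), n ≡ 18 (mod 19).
5110

Using the Chinese Remainder Theorem:
M = product of moduli = 11951
For equation 1: M_1 = 703, 703 ≡ 6 (mod 17), inverse of 703 mod 17 is 3 (check: 6 × 3 = 18 ≡ 1 (mod 17))
For equation 2: M_2 = 323, 323 ≡ 27 (mod 37), inverse of 323 mod 37 is 11 (check: 27 × 11 = 297 ≡ 1 (mod 37))
For equation 3: M_3 = 629, 629 ≡ 2 (mod 19), inverse of 629 mod 19 is 10 (check: 2 × 10 = 20 ≡ 1 (mod 19))
Combine: n ≡ Σ r_i×M_i×(M_i⁻¹ mod m_i) = 10×703×3 + 4×323×11 + 18×629×10 = 21090 + 14212 + 113220 = 148522
148522 mod 11951 = 5110
n ≡ 5110 (mod 11951)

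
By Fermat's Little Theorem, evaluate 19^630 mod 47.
By Fermat: 19^{46} ≡ 1 (mod 47). 630 ≡ 32 (mod 46). So 19^{630} ≡ 19^{32} ≡ 27 (mod 47)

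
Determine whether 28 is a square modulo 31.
By Euler's criterion: 28^{15} ≡ 1 (mod 31). Since this equals 1, 28 is a QR.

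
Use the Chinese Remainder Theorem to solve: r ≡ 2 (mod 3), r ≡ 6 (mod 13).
M = 3 × 13 = 39. M₁ = 13, y₁ ≡ 1 (mod 3). M₂ = 3, y₂ ≡ 9 (mod 13). r = 2×13×1 + 6×3×9 ≡ 32 (mod 39)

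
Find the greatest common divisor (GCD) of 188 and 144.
4

Using the Euclidean algorithm:
188 = 1 × 144 + 44
144 = 3 × 44 + 12
44 = 3 × 12 + 8
12 = 1 × 8 + 4
8 = 2 × 4 + 0

GCD(188, 144) = 4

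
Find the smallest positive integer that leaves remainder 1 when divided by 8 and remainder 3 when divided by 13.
M = 8 × 13 = 104. M₁ = 13, y₁ ≡ 5 (mod 8). M₂ = 8, y₂ ≡ 5 (mod 13). x = 1×13×5 + 3×8×5 ≡ 81 (mod 104). The smallest positive such number is 81.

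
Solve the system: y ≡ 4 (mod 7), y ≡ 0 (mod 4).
M = 7 × 4 = 28. M₁ = 4, y₁ ≡ 2 (mod 7). M₂ = 7, y₂ ≡ 3 (mod 4). y = 4×4×2 + 0×7×3 ≡ 4 (mod 28)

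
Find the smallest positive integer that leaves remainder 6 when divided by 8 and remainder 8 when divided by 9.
M = 8 × 9 = 72. M₁ = 9, y₁ ≡ 1 (mod 8). M₂ = 8, y₂ ≡ 8 (mod 9). r = 6×9×1 + 8×8×8 ≡ 62 (mod 72). The smallest positive such number is 62.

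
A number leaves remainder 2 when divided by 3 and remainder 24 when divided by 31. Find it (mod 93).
M = 3 × 31 = 93. M₁ = 31, y₁ ≡ 1 (mod 3). M₂ = 3, y₂ ≡ 21 (mod 31). n = 2×31×1 + 24×3×21 ≡ 86 (mod 93)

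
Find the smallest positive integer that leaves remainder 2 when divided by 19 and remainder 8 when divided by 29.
M = 19 × 29 = 551. M₁ = 29, y₁ ≡ 2 (mod 19). M₂ = 19, y₂ ≡ 26 (mod 29). t = 2×29×2 + 8×19×26 ≡ 211 (mod 551). The smallest positive such number is 211.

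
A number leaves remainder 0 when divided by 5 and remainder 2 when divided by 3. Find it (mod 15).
M = 5 × 3 = 15. M₁ = 3, y₁ ≡ 2 (mod 5). M₂ = 5, y₂ ≡ 2 (mod 3). n = 0×3×2 + 2×5×2 ≡ 5 (mod 15)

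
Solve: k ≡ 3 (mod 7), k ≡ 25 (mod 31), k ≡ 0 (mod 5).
M = 7 × 31 × 5 = 1085. M₁ = 155, y₁ ≡ 1 (mod 7). M₂ = 35, y₂ ≡ 8 (mod 31). M₃ = 217, y₃ ≡ 3 (mod 5). k = 3×155×1 + 25×35×8 + 0×217×3 ≡ 955 (mod 1085)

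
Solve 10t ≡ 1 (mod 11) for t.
10

Using Extended Euclidean Algorithm:
gcd(10, 11) = 1
Bezout coefficients: 10 × -1 + 11 × 1 = 1
So 10 × -1 ≡ 1 (mod 11)
The inverse is -1 mod 11 = 10
Verification: 10 × 10 = 100 = 9 × 11 + 1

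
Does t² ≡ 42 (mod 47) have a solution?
By Euler's criterion: 42^{23} ≡ 1 (mod 47). Since this equals 1, 42 is a QR.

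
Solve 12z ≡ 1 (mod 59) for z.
12^(-1) ≡ 5 (mod 59). Verification: 12 × 5 = 60 ≡ 1 (mod 59)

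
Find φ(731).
672

Prime factorization: 731 = 17 × 43
Using the formula φ(n) = n × Π(1 - 1/p) for each prime factor p:
φ(731) = 731 × (1 - 1/17) × (1 - 1/43)
φ(731) = 672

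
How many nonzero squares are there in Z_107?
For prime 107, there are (p-1)/2 = (107-1)/2 = 53 quadratic residues (excluding 0).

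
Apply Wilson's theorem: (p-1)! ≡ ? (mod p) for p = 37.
By Wilson's theorem, (36)! ≡ -1 ≡ 36 (mod 37)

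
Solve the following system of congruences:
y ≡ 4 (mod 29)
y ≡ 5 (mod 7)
33

Using the Chinese Remainder Theorem:
M = product of moduli = 203
For equation 1: M_1 = 7, 7 ≡ 7 (mod 29), inverse of 7 mod 29 is 25 (check: 7 × 25 = 175 ≡ 1 (mod 29))
For equation 2: M_2 = 29, 29 ≡ 1 (mod 7), inverse of 29 mod 7 is 1 (check: 1 × 1 = 1 ≡ 1 (mod 7))
Combine: y ≡ Σ r_i×M_i×(M_i⁻¹ mod m_i) = 4×7×25 + 5×29×1 = 700 + 145 = 845
845 mod 203 = 33
y ≡ 33 (mod 203)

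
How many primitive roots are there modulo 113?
Number of primitive roots mod 113 = φ(112) = 48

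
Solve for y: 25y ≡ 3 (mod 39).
36

Since gcd(25, 39) = 1 divides 3, a solution exists.
Multiply both sides by the inverse of 25 mod 39:
  25^(-1) mod 39 = 25
  x ≡ 25 × 3 ≡ 75 ≡ 36 (mod 39)
Verification: 25 × 36 = 900 = 23 × 39 + 3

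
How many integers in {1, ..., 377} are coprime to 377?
336

Prime factorization: 377 = 13 × 29
Using the formula φ(n) = n × Π(1 - 1/p) for each prime factor p:
φ(377) = 377 × (1 - 1/13) × (1 - 1/29)
φ(377) = 336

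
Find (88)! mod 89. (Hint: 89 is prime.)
By Wilson's theorem, (88)! ≡ -1 ≡ 88 (mod 89)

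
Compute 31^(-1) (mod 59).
31^(-1) ≡ 40 (mod 59). Verification: 31 × 40 = 1240 ≡ 1 (mod 59)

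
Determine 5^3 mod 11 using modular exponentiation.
3 = 2 + 1 (binary 11). Repeated squaring mod 11: 5^1 ≡ 5; 5^2 ≡ 5² = 25 ≡ 3. Multiply: 5^3 = 5^2 × 5^1 ≡ 3 × 5 (mod 11): 3 × 5 = 15 ≡ 4. So 5^3 ≡ 4 (mod 11).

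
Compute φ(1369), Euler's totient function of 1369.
1332

Prime factorization: 1369 = 37^2
Using the formula φ(n) = n × Π(1 - 1/p) for each prime factor p:
φ(1369) = 1369 × (1 - 1/37)
φ(1369) = 1332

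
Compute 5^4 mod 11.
4 = 4 (binary 100). Repeated squaring mod 11: 5^1 ≡ 5; 5^2 ≡ 5² = 25 ≡ 3; 5^4 ≡ 3² = 9 ≡ 9. So 5^4 ≡ 9 (mod 11).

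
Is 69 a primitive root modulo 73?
No

To verify, check if 69^(72/q) ≢ 1 (mod 73) for each prime divisor q of 72
Divisors of 72 = 72: [1, 2, 3, 4, 6, 8, 9, 12, 18, 24, 36, 72]
  69^(72/2) = 69^36 ≡ 1 (mod 73)
  69^(72/3) = 69^24 ≡ 8 (mod 73)
Conclusion: 69 is not a primitive root modulo 73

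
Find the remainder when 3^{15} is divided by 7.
By Fermat: 3^{6} ≡ 1 (mod 7). 15 = 2×6 + 3. So 3^{15} ≡ 3^{3} ≡ 6 (mod 7)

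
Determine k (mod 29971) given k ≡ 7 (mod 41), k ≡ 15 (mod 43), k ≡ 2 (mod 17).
15710

Using the Chinese Remainder Theorem:
M = product of moduli = 29971
For equation 1: M_1 = 731, 731 ≡ 34 (mod 41), inverse of 731 mod 41 is 35 (check: 34 × 35 = 1190 ≡ 1 (mod 41))
For equation 2: M_2 = 697, 697 ≡ 9 (mod 43), inverse of 697 mod 43 is 24 (check: 9 × 24 = 216 ≡ 1 (mod 43))
For equation 3: M_3 = 1763, 1763 ≡ 12 (mod 17), inverse of 1763 mod 17 is 10 (check: 12 × 10 = 120 ≡ 1 (mod 17))
Combine: k ≡ Σ r_i×M_i×(M_i⁻¹ mod m_i) = 7×731×35 + 15×697×24 + 2×1763×10 = 179095 + 250920 + 35260 = 465275
465275 mod 29971 = 15710
k ≡ 15710 (mod 29971)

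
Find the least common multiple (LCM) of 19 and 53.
1007

First find GCD(19, 53) using the Euclidean algorithm:
19 = 0 × 53 + 19
53 = 2 × 19 + 15
19 = 1 × 15 + 4
15 = 3 × 4 + 3
4 = 1 × 3 + 1
3 = 3 × 1 + 0
GCD(19, 53) = 1

LCM formula: LCM(a, b) = (a × b) / GCD(a, b)
LCM(19, 53) = (19 × 53) / 1
LCM(19, 53) = 1007 / 1
LCM(19, 53) = 1007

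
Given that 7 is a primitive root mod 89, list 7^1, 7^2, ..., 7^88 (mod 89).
g^1, g^2, ..., g^{88} mod 89: {7, 49, 76, 87, 75, 80, 26, 4, 28, 18, 37, 81, 33, 53, 15, 16, 23, 72, 59, 57, 43, 34, 60, 64, 3, 21, 58, 50, 83, 47, 62, 78, 12, 84, 54, 22, 65, 10, 70, 45, 48, 69, 38, 88, 82, 40, 13, 2, 14, 9, 63, 85, 61, 71, 52, 8, 56, 36, 74, 73, 66, 17, 30, 32, 46, 55, 29, 25, 86, 68, 31, 39, 6, 42, 27, 11, 77, 5, 35, 67, 24, 79, 19, 44, 41, 20, 51, 1}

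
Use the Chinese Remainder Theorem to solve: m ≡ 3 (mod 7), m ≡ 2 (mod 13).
M = 7 × 13 = 91. M₁ = 13, y₁ ≡ 6 (mod 7). M₂ = 7, y₂ ≡ 2 (mod 13). m = 3×13×6 + 2×7×2 ≡ 80 (mod 91)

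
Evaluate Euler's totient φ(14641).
13310

Prime factorization: 14641 = 11^4
Using the formula φ(n) = n × Π(1 - 1/p) for each prime factor p:
φ(14641) = 14641 × (1 - 1/11)
φ(14641) = 13310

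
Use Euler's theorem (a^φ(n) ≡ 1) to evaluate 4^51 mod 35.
By Euler: 4^{24} ≡ 1 (mod 35) since gcd(4, 35) = 1. 51 = 2×24 + 3. So 4^{51} ≡ 4^{3} ≡ 29 (mod 35)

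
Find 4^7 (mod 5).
7 = 4 + 2 + 1 (binary 111). Repeated squaring mod 5: 4^1 ≡ 4; 4^2 ≡ 4² = 16 ≡ 1; 4^4 ≡ 1² = 1 ≡ 1. Multiply: 4^7 = 4^4 × 4^2 × 4^1 ≡ 1 × 1 × 4 (mod 5): 1 × 1 = 1 ≡ 1; 1 × 4 = 4 ≡ 4. So 4^7 ≡ 4 (mod 5).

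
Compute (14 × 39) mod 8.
2

(14 × 39) = 546
546 mod 8 = 2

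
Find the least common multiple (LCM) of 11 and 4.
44

First find GCD(11, 4) using the Euclidean algorithm:
11 = 2 × 4 + 3
4 = 1 × 3 + 1
3 = 3 × 1 + 0
GCD(11, 4) = 1

LCM formula: LCM(a, b) = (a × b) / GCD(a, b)
LCM(11, 4) = (11 × 4) / 1
LCM(11, 4) = 44 / 1
LCM(11, 4) = 44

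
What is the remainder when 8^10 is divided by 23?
10 = 8 + 2 (binary 1010). Repeated squaring mod 23: 8^1 ≡ 8; 8^2 ≡ 8² = 64 ≡ 18; 8^4 ≡ 18² = 324 ≡ 2; 8^8 ≡ 2² = 4 ≡ 4. Multiply: 8^10 = 8^8 × 8^2 ≡ 4 × 18 (mod 23): 4 × 18 = 72 ≡ 3. So 8^10 ≡ 3 (mod 23).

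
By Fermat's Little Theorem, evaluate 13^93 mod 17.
By Fermat: 13^{16} ≡ 1 (mod 17). 93 = 5×16 + 13. So 13^{93} ≡ 13^{13} ≡ 13 (mod 17)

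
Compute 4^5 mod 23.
5 = 4 + 1 (binary 101). Repeated squaring mod 23: 4^1 ≡ 4; 4^2 ≡ 4² = 16 ≡ 16; 4^4 ≡ 16² = 256 ≡ 3. Multiply: 4^5 = 4^4 × 4^1 ≡ 3 × 4 (mod 23): 3 × 4 = 12 ≡ 12. So 4^5 ≡ 12 (mod 23).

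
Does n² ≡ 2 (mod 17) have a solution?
By Euler's criterion: 2^{8} ≡ 1 (mod 17). Since this equals 1, 2 is a QR.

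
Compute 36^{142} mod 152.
24

Using successive squaring:
Binary expansion of 142: 10001110
Powers of 36 mod 152 (each is the square of the previous):
  36^1 ≡ 36 (mod 152)
  36^2 ≡ 36² = 1296 ≡ 80 (mod 152)
  36^4 ≡ 80² = 6400 ≡ 16 (mod 152)
  36^8 ≡ 16² = 256 ≡ 104 (mod 152)
  36^16 ≡ 104² = 10816 ≡ 24 (mod 152)
  36^32 ≡ 24² = 576 ≡ 120 (mod 152)
  36^64 ≡ 120² = 14400 ≡ 112 (mod 152)
  36^128 ≡ 112² = 12544 ≡ 80 (mod 152)
142 = 128 + 8 + 4 + 2, so 36^142 = 36^128 × 36^8 × 36^4 × 36^2 ≡ 80 × 104 × 16 × 80 (mod 152)
Multiplying step by step:
  80 × 104 = 8320 ≡ 112 (mod 152)
  112 × 16 = 1792 ≡ 120 (mod 152)
  120 × 80 = 9600 ≡ 24 (mod 152)
Result: 36^142 ≡ 24 (mod 152)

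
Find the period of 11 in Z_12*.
Powers of 11 mod 12: 11^1≡11, 11^2≡1. Order = 2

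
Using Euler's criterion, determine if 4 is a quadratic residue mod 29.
By Euler's criterion: 4^{14} ≡ 1 (mod 29). Since this equals 1, 4 is a QR.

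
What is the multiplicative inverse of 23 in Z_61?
23^(-1) ≡ 8 (mod 61). Verification: 23 × 8 = 184 ≡ 1 (mod 61)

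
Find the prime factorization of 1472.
2^6 × 23

Divide by primes starting from smallest:
1472 ÷ 2 = 736
736 ÷ 2 = 368
368 ÷ 2 = 184
184 ÷ 2 = 92
92 ÷ 2 = 46
46 ÷ 2 = 23
23 ÷ 23 = 1

1472 = 2^6 × 23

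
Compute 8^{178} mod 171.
163

Using successive squaring:
Binary expansion of 178: 10110010
Powers of 8 mod 171 (each is the square of the previous):
  8^1 ≡ 8 (mod 171)
  8^2 ≡ 8² = 64 ≡ 64 (mod 171)
  8^4 ≡ 64² = 4096 ≡ 163 (mod 171)
  8^8 ≡ 163² = 26569 ≡ 64 (mod 171)
  8^16 ≡ 64² = 4096 ≡ 163 (mod 171)
  8^32 ≡ 163² = 26569 ≡ 64 (mod 171)
  8^64 ≡ 64² = 4096 ≡ 163 (mod 171)
  8^128 ≡ 163² = 26569 ≡ 64 (mod 171)
178 = 128 + 32 + 16 + 2, so 8^178 = 8^128 × 8^32 × 8^16 × 8^2 ≡ 64 × 64 × 163 × 64 (mod 171)
Multiplying step by step:
  64 × 64 = 4096 ≡ 163 (mod 171)
  163 × 163 = 26569 ≡ 64 (mod 171)
  64 × 64 = 4096 ≡ 163 (mod 171)
Result: 8^178 ≡ 163 (mod 171)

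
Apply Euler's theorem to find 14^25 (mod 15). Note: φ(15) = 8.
By Euler: 14^{8} ≡ 1 (mod 15) since gcd(14, 15) = 1. 25 = 3×8 + 1. So 14^{25} ≡ 14^{1} ≡ 14 (mod 15)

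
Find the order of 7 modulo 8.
Powers of 7 mod 8: 7^1≡7, 7^2≡1. Order = 2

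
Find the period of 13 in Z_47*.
Powers of 13 mod 47: 13^1≡13, 13^2≡28, 13^3≡35, 13^4≡32, 13^5≡40, 13^6≡3, 13^7≡39, 13^8≡37, 13^9≡11, 13^10≡2, 13^11≡26, 13^12≡9, 13^13≡23, 13^14≡17, 13^15≡33, 13^16≡6, 13^17≡31, 13^18≡27, 13^19≡22, 13^20≡4, 13^21≡5, 13^22≡18, 13^23≡46, 13^24≡34, 13^25≡19, 13^26≡12, 13^27≡15, 13^28≡7, 13^29≡44, 13^30≡8, 13^31≡10, 13^32≡36, 13^33≡45, 13^34≡21, 13^35≡38, 13^36≡24, 13^37≡30, 13^38≡14, 13^39≡41, 13^40≡16, 13^41≡20, 13^42≡25, 13^43≡43, 13^44≡42, 13^45≡29, 13^46≡1. Order = 46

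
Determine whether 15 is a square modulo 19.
By Euler's criterion: 15^{9} ≡ 18 (mod 19). Since this equals -1 (≡ 18), 15 is not a QR.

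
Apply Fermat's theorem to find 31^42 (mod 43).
By Fermat's Little Theorem, 31^{42} ≡ 1 (mod 43) since 43 is prime and gcd(31, 43) = 1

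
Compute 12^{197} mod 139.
56

Using successive squaring:
Binary expansion of 197: 11000101
Powers of 12 mod 139 (each is the square of the previous):
  12^1 ≡ 12 (mod 139)
  12^2 ≡ 12² = 144 ≡ 5 (mod 139)
  12^4 ≡ 5² = 25 ≡ 25 (mod 139)
  12^8 ≡ 25² = 625 ≡ 69 (mod 139)
  12^16 ≡ 69² = 4761 ≡ 35 (mod 139)
  12^32 ≡ 35² = 1225 ≡ 113 (mod 139)
  12^64 ≡ 113² = 12769 ≡ 120 (mod 139)
  12^128 ≡ 120² = 14400 ≡ 83 (mod 139)
197 = 128 + 64 + 4 + 1, so 12^197 = 12^128 × 12^64 × 12^4 × 12^1 ≡ 83 × 120 × 25 × 12 (mod 139)
Multiplying step by step:
  83 × 120 = 9960 ≡ 91 (mod 139)
  91 × 25 = 2275 ≡ 51 (mod 139)
  51 × 12 = 612 ≡ 56 (mod 139)
Result: 12^197 ≡ 56 (mod 139)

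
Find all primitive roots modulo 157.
Primitive roots mod 157: {5, 6, 15, 18, 20, 21, 24, 26, 34, 38, 43, 53, 55, 60, 61, 62, 63, 66, 69, 70, 72, 73, 74, 77, 80, 83, 84, 85, 87, 88, 91, 94, 95, 96, 97, 102, 104, 114, 119, 123, 131, 133, 136, 137, 139, 142, 151, 152}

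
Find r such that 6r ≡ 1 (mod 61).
6^(-1) ≡ 51 (mod 61). Verification: 6 × 51 = 306 ≡ 1 (mod 61)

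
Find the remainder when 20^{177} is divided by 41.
By Fermat: 20^{40} ≡ 1 (mod 41). 177 = 4×40 + 17. So 20^{177} ≡ 20^{17} ≡ 33 (mod 41)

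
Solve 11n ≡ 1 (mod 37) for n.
11^(-1) ≡ 27 (mod 37). Verification: 11 × 27 = 297 ≡ 1 (mod 37)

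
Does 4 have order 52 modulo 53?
p - 1 = 52 has prime divisors 2, 13. Check 4^(52/q) mod 53 for each: 4^(52/2) = 4^26 ≡ 1, 4^(52/13) = 4^4 ≡ 44 (mod 53). Since 4^26 ≡ 1 (mod 53), the order of 4 divides 26 (in fact the order is 26) ≠ 52, so it is not a primitive root.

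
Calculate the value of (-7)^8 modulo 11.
(-7) ≡ 4 (mod 11). 8 = 8 (binary 1000). Repeated squaring mod 11: 4^1 ≡ 4; 4^2 ≡ 4² = 16 ≡ 5; 4^4 ≡ 5² = 25 ≡ 3; 4^8 ≡ 3² = 9 ≡ 9. So (-7)^8 ≡ 9 (mod 11).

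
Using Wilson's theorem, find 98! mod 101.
(100)! = (98)! × (99) × (100) ≡ -1 (mod 101). So (98)! ≡ -1 × [(100)(99)]^(-1) ≡ 50 (mod 101)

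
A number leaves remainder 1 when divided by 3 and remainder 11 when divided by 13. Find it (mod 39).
M = 3 × 13 = 39. M₁ = 13, y₁ ≡ 1 (mod 3). M₂ = 3, y₂ ≡ 9 (mod 13). z = 1×13×1 + 11×3×9 ≡ 37 (mod 39)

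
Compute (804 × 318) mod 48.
24

(804 × 318) = 255672
255672 mod 48 = 24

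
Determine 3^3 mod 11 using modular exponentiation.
3 = 2 + 1 (binary 11). Repeated squaring mod 11: 3^1 ≡ 3; 3^2 ≡ 3² = 9 ≡ 9. Multiply: 3^3 = 3^2 × 3^1 ≡ 9 × 3 (mod 11): 9 × 3 = 27 ≡ 5. So 3^3 ≡ 5 (mod 11).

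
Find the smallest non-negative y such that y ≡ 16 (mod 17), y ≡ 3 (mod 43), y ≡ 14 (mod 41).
1121

Using the Chinese Remainder Theorem:
M = product of moduli = 29971
For equation 1: M_1 = 1763, 1763 ≡ 12 (mod 17), inverse of 1763 mod 17 is 10 (check: 12 × 10 = 120 ≡ 1 (mod 17))
For equation 2: M_2 = 697, 697 ≡ 9 (mod 43), inverse of 697 mod 43 is 24 (check: 9 × 24 = 216 ≡ 1 (mod 43))
For equation 3: M_3 = 731, 731 ≡ 34 (mod 41), inverse of 731 mod 41 is 35 (check: 34 × 35 = 1190 ≡ 1 (mod 41))
Combine: y ≡ Σ r_i×M_i×(M_i⁻¹ mod m_i) = 16×1763×10 + 3×697×24 + 14×731×35 = 282080 + 50184 + 358190 = 690454
690454 mod 29971 = 1121
y ≡ 1121 (mod 29971)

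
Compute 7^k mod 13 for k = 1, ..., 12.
g^1, g^2, ..., g^{12} mod 13: {7, 10, 5, 9, 11, 12, 6, 3, 8, 4, 2, 1}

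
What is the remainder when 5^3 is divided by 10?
3 = 2 + 1 (binary 11). Repeated squaring mod 10: 5^1 ≡ 5; 5^2 ≡ 5² = 25 ≡ 5. Multiply: 5^3 = 5^2 × 5^1 ≡ 5 × 5 (mod 10): 5 × 5 = 25 ≡ 5. So 5^3 ≡ 5 (mod 10).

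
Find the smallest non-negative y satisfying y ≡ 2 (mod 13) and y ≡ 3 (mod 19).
M = 13 × 19 = 247. M₁ = 19, y₁ ≡ 11 (mod 13). M₂ = 13, y₂ ≡ 3 (mod 19). y = 2×19×11 + 3×13×3 ≡ 41 (mod 247)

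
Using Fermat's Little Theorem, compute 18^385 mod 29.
By Fermat: 18^{28} ≡ 1 (mod 29). 385 ≡ 21 (mod 28). So 18^{385} ≡ 18^{21} ≡ 12 (mod 29)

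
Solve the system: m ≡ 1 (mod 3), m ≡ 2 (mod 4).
M = 3 × 4 = 12. M₁ = 4, y₁ ≡ 1 (mod 3). M₂ = 3, y₂ ≡ 3 (mod 4). m = 1×4×1 + 2×3×3 ≡ 10 (mod 12)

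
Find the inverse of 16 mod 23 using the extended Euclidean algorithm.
Extended GCD: 16(-10) + 23(7) = 1. So 16^(-1) ≡ 13 ≡ 13 (mod 23). Verify: 16 × 13 = 208 ≡ 1 (mod 23)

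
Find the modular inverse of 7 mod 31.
7^(-1) ≡ 9 (mod 31). Verification: 7 × 9 = 63 ≡ 1 (mod 31)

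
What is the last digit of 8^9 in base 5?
8 ≡ 3 (mod 5). 9 = 8 + 1 (binary 1001). Repeated squaring mod 5: 3^1 ≡ 3; 3^2 ≡ 3² = 9 ≡ 4; 3^4 ≡ 4² = 16 ≡ 1; 3^8 ≡ 1² = 1 ≡ 1. Multiply: 8^9 ≡ 3^8 × 3^1 ≡ 1 × 3 (mod 5): 1 × 3 = 3 ≡ 3. So 8^9 ≡ 3 (mod 5).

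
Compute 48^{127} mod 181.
48

Using successive squaring:
Binary expansion of 127: 1111111
Powers of 48 mod 181 (each is the square of the previous):
  48^1 ≡ 48 (mod 181)
  48^2 ≡ 48² = 2304 ≡ 132 (mod 181)
  48^4 ≡ 132² = 17424 ≡ 48 (mod 181)
  48^8 ≡ 48² = 2304 ≡ 132 (mod 181)
  48^16 ≡ 132² = 17424 ≡ 48 (mod 181)
  48^32 ≡ 48² = 2304 ≡ 132 (mod 181)
  48^64 ≡ 132² = 17424 ≡ 48 (mod 181)
127 = 64 + 32 + 16 + 8 + 4 + 2 + 1, so 48^127 = 48^64 × 48^32 × 48^16 × 48^8 × 48^4 × 48^2 × 48^1 ≡ 48 × 132 × 48 × 132 × 48 × 132 × 48 (mod 181)
Multiplying step by step:
  48 × 132 = 6336 ≡ 1 (mod 181)
  1 × 48 = 48 ≡ 48 (mod 181)
  48 × 132 = 6336 ≡ 1 (mod 181)
  1 × 48 = 48 ≡ 48 (mod 181)
  48 × 132 = 6336 ≡ 1 (mod 181)
  1 × 48 = 48 ≡ 48 (mod 181)
Result: 48^127 ≡ 48 (mod 181)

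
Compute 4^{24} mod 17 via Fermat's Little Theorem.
1

By Fermat's Little Theorem, a^(p-1) ≡ 1 (mod p) for prime p and gcd(a, p) = 1
Here p = 17, so 4^16 ≡ 1 (mod 17)
We can reduce the exponent: 24 mod 16 = 8
So 4^24 ≡ 4^8 (mod 17)
Computing: 4^8 mod 17 = 1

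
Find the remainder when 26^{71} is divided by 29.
By Fermat: 26^{28} ≡ 1 (mod 29). 71 = 2×28 + 15. So 26^{71} ≡ 26^{15} ≡ 3 (mod 29)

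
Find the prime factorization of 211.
211

Divide by primes starting from smallest:
211 ÷ 211 = 1

211 = 211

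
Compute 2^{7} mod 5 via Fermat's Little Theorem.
3

By Fermat's Little Theorem, a^(p-1) ≡ 1 (mod p) for prime p and gcd(a, p) = 1
Here p = 5, so 2^4 ≡ 1 (mod 5)
We can reduce the exponent: 7 mod 4 = 3
So 2^7 ≡ 2^3 (mod 5)
Computing: 2^3 mod 5 = 3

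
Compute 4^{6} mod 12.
4

Using successive squaring:
Binary expansion of 6: 110
Powers of 4 mod 12 (each is the square of the previous):
  4^1 ≡ 4 (mod 12)
  4^2 ≡ 4² = 16 ≡ 4 (mod 12)
  4^4 ≡ 4² = 16 ≡ 4 (mod 12)
6 = 4 + 2, so 4^6 = 4^4 × 4^2 ≡ 4 × 4 (mod 12)
Multiplying step by step:
  4 × 4 = 16 ≡ 4 (mod 12)
Result: 4^6 ≡ 4 (mod 12)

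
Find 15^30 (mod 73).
Using repeated squaring. 30 = 16 + 8 + 4 + 2 (binary 11110). Repeated squaring mod 73: 15^1 ≡ 15; 15^2 ≡ 15² = 225 ≡ 6; 15^4 ≡ 6² = 36 ≡ 36; 15^8 ≡ 36² = 1296 ≡ 55; 15^16 ≡ 55² = 3025 ≡ 32. Multiply: 15^30 = 15^16 × 15^8 × 15^4 × 15^2 ≡ 32 × 55 × 36 × 6 (mod 73): 32 × 55 = 1760 ≡ 8; 8 × 36 = 288 ≡ 69; 69 × 6 = 414 ≡ 49. So 15^30 ≡ 49 (mod 73).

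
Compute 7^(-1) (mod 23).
7^(-1) ≡ 10 (mod 23). Verification: 7 × 10 = 70 ≡ 1 (mod 23)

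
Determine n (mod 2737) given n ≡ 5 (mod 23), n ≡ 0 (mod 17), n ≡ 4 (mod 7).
2006

Using the Chinese Remainder Theorem:
M = product of moduli = 2737
For equation 1: M_1 = 119, 119 ≡ 4 (mod 23), inverse of 119 mod 23 is 6 (check: 4 × 6 = 24 ≡ 1 (mod 23))
For equation 2: M_2 = 161, 161 ≡ 8 (mod 17), inverse of 161 mod 17 is 15 (check: 8 × 15 = 120 ≡ 1 (mod 17))
For equation 3: M_3 = 391, 391 ≡ 6 (mod 7), inverse of 391 mod 7 is 6 (check: 6 × 6 = 36 ≡ 1 (mod 7))
Combine: n ≡ Σ r_i×M_i×(M_i⁻¹ mod m_i) = 5×119×6 + 0×161×15 + 4×391×6 = 3570 + 0 + 9384 = 12954
12954 mod 2737 = 2006
n ≡ 2006 (mod 2737)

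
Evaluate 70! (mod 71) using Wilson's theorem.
By Wilson's theorem, (70)! ≡ -1 ≡ 70 (mod 71)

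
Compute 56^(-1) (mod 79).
24

Using Extended Euclidean Algorithm:
gcd(56, 79) = 1
Bezout coefficients: 56 × 24 + 79 × -17 = 1
So 56 × 24 ≡ 1 (mod 79)
The inverse is 24 mod 79 = 24
Verification: 56 × 24 = 1344 = 17 × 79 + 1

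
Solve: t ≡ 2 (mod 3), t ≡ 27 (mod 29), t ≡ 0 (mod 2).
M = 3 × 29 × 2 = 174. M₁ = 58, y₁ ≡ 1 (mod 3). M₂ = 6, y₂ ≡ 5 (mod 29). M₃ = 87, y₃ ≡ 1 (mod 2). t = 2×58×1 + 27×6×5 + 0×87×1 ≡ 56 (mod 174)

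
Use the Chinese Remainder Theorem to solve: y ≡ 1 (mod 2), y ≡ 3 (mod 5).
M = 2 × 5 = 10. M₁ = 5, y₁ ≡ 1 (mod 2). M₂ = 2, y₂ ≡ 3 (mod 5). y = 1×5×1 + 3×2×3 ≡ 3 (mod 10)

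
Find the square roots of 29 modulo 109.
The square roots of 29 mod 109 are 62 and 47. Verify: 62² = 3844 ≡ 29 (mod 109)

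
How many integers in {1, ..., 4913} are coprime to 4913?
4624

Prime factorization: 4913 = 17^3
Using the formula φ(n) = n × Π(1 - 1/p) for each prime factor p:
φ(4913) = 4913 × (1 - 1/17)
φ(4913) = 4624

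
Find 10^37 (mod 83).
Using repeated squaring. 37 = 32 + 4 + 1 (binary 100101). Repeated squaring mod 83: 10^1 ≡ 10; 10^2 ≡ 10² = 100 ≡ 17; 10^4 ≡ 17² = 289 ≡ 40; 10^8 ≡ 40² = 1600 ≡ 23; 10^16 ≡ 23² = 529 ≡ 31; 10^32 ≡ 31² = 961 ≡ 48. Multiply: 10^37 = 10^32 × 10^4 × 10^1 ≡ 48 × 40 × 10 (mod 83): 48 × 40 = 1920 ≡ 11; 11 × 10 = 110 ≡ 27. So 10^37 ≡ 27 (mod 83).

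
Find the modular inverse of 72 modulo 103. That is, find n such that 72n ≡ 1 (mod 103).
93

Using Extended Euclidean Algorithm:
gcd(72, 103) = 1
Bezout coefficients: 72 × -10 + 103 × 7 = 1
So 72 × -10 ≡ 1 (mod 103)
The inverse is -10 mod 103 = 93
Verification: 72 × 93 = 6696 = 65 × 103 + 1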